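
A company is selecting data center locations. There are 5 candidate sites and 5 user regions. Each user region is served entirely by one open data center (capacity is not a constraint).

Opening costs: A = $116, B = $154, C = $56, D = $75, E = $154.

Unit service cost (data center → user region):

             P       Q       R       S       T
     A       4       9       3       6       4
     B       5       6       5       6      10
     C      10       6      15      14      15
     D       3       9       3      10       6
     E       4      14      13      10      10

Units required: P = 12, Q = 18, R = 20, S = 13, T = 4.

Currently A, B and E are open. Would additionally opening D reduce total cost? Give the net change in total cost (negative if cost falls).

Current service cost with {A, B, E}: 310.
Adding D: each user region re-picks its cheapest; new service cost 298, saving 12.
Extra fixed cost: 75. Net change = 75 − 12 = 63.
(Totals: 734 → 797.)

No — net change +63 (cost rises by 63).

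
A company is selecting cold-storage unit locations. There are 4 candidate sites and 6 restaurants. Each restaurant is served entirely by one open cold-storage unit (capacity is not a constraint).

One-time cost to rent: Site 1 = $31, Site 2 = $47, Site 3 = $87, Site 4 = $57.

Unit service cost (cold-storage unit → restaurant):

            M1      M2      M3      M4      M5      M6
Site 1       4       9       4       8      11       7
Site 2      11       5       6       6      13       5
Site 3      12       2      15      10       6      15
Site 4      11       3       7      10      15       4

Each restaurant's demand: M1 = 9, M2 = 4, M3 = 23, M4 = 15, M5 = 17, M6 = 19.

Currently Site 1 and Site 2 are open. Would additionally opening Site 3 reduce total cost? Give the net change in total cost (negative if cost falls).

Yes — net change −10 (cost falls by 10).

Current service cost with {Site 1, Site 2}: 520.
Adding Site 3: each restaurant re-picks its cheapest; new service cost 423, saving 97.
Extra fixed cost: 87. Net change = 87 − 97 = -10.
(Totals: 598 → 588.)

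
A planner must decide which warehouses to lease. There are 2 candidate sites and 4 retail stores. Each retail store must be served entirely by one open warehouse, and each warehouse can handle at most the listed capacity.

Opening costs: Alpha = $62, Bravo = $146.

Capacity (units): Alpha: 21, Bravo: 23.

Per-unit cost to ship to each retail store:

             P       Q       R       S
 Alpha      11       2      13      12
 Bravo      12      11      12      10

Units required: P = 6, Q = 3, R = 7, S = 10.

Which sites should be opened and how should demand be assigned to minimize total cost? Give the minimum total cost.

Minimum total cost: 464

Open {Alpha, Bravo}: P→Alpha 11·6=66, Q→Alpha 2·3=6, R→Bravo 12·7=84, S→Bravo 10·10=100.
Loads: Alpha carries 9/21, Bravo carries 17/23. Service 256; fixed 208; total 464.
Next best feasible plan costs 470.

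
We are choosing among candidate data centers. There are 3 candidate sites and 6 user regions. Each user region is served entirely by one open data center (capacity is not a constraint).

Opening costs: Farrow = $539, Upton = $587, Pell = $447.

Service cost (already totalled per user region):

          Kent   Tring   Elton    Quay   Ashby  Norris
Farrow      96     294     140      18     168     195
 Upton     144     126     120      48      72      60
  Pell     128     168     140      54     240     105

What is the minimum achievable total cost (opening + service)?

For any fixed open set, each user region goes to its cheapest open site; total = fixed + service.
{Upton}: Kent→Upton 144, Tring→Upton 126, Elton→Upton 120, Quay→Upton 48, Ashby→Upton 72, Norris→Upton 60. Service 570; fixed 587; total 1157.
{Pell}: Kent→Pell 128, Tring→Pell 168, Elton→Pell 140, Quay→Pell 54, Ashby→Pell 240, Norris→Pell 105. Service 835; fixed 447; total 1282.
{Farrow}: service 911 + fixed 539 = 1450
{Farrow, Upton, Pell}: service 492 + fixed 1573 = 2065
(All 7 nonempty subsets were checked; Upton only is lowest.)

Minimum total cost: 1157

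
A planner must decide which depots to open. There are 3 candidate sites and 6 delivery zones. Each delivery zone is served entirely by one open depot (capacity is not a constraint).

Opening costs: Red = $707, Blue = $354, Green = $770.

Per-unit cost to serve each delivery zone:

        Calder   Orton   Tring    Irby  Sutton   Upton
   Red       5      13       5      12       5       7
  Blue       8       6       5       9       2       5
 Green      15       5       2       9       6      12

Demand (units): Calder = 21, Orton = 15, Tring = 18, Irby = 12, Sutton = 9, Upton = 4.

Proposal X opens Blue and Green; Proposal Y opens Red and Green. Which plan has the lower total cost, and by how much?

Proposal X is cheaper by 325.

Proposal X: {Blue, Green}: Calder→Blue 8·21=168, Orton→Green 5·15=75, Tring→Green 2·18=36, Irby→Blue 9·12=108, Sutton→Blue 2·9=18, Upton→Blue 5·4=20. Service 425; fixed 1124; total 1549.
Proposal Y: {Red, Green}: Calder→Red 5·21=105, Orton→Green 5·15=75, Tring→Green 2·18=36, Irby→Green 9·12=108, Sutton→Red 5·9=45, Upton→Red 7·4=28. Service 397; fixed 1477; total 1874.
Difference: |1549 − 1874| = 325.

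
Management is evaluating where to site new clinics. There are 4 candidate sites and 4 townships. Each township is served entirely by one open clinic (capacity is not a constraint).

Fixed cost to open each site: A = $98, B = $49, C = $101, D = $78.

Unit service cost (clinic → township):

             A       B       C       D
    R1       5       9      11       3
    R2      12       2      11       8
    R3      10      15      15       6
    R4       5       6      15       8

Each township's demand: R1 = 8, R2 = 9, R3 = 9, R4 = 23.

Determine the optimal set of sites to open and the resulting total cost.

For any fixed open set, each township goes to its cheapest open site; total = fixed + service.
{B, D}: R1→D 3·8=24, R2→B 2·9=18, R3→D 6·9=54, R4→B 6·23=138. Service 234; fixed 127; total 361.
{A, B}: R1→A 5·8=40, R2→B 2·9=18, R3→A 10·9=90, R4→A 5·23=115. Service 263; fixed 147; total 410.
{B}: R1→B 9·8=72, R2→B 2·9=18, R3→B 15·9=135, R4→B 6·23=138. Service 363; fixed 49; total 412.
{A, B, C, D}: service 211 + fixed 326 = 537
No other subset beats 361.

Open B and D; minimum total cost 361.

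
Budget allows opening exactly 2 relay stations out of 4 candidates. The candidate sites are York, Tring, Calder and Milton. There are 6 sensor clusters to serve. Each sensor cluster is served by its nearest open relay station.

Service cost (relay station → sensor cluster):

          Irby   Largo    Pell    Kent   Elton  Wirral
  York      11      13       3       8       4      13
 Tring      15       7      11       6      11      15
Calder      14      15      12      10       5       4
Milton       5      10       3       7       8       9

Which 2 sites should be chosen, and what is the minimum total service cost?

Choose Calder and Milton; total service cost 34.

With exactly 2 open, each sensor cluster uses its cheapest among the chosen.
{Calder, Milton}: Irby→Milton 5, Largo→Milton 10, Pell→Milton 3, Kent→Milton 7, Elton→Calder 5, Wirral→Calder 4. Service cost 34.
{York, Milton}: service cost 38
{Tring, Milton}: service cost 38
Among all 6 size-2 choices, {Calder, Milton} is lowest.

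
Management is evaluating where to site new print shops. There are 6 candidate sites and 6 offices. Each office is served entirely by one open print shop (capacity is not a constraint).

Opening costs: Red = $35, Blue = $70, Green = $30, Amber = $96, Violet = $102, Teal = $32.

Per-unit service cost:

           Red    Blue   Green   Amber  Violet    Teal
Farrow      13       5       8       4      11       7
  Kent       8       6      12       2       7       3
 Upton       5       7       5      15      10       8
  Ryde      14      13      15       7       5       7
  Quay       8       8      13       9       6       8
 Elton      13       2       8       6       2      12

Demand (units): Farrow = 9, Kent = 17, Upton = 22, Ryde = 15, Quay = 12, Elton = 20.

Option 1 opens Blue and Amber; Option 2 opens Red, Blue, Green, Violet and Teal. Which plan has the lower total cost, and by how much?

Option 1 is cheaper by 31.

Option 1: {Blue, Amber}: Farrow→Amber 4·9=36, Kent→Amber 2·17=34, Upton→Blue 7·22=154, Ryde→Amber 7·15=105, Quay→Blue 8·12=96, Elton→Blue 2·20=40. Service 465; fixed 166; total 631.
Option 2: {Red, Blue, Green, Violet, Teal}: Farrow→Blue 5·9=45, Kent→Teal 3·17=51, Upton→Red 5·22=110, Ryde→Violet 5·15=75, Quay→Violet 6·12=72, Elton→Blue 2·20=40. Service 393; fixed 269; total 662.
Difference: |631 − 662| = 31.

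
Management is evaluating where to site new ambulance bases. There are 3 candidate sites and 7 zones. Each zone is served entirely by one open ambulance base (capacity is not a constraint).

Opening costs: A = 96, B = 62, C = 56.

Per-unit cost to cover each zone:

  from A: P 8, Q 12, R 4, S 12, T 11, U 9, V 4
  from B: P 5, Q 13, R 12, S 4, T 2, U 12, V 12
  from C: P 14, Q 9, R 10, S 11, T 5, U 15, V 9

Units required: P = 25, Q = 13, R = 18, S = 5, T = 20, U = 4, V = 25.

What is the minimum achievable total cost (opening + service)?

For any fixed open set, each zone goes to its cheapest open site; total = fixed + service.
{A, B}: P→B 5·25=125, Q→A 12·13=156, R→A 4·18=72, S→B 4·5=20, T→B 2·20=40, U→A 9·4=36, V→A 4·25=100. Service 549; fixed 158; total 707.
{A, B, C}: service 510 + fixed 214 = 724
{A, C}: P→A 8·25=200, Q→C 9·13=117, R→A 4·18=72, S→C 11·5=55, T→C 5·20=100, U→A 9·4=36, V→A 4·25=100. Service 680; fixed 152; total 832.
{C}: P→C 14·25=350, Q→C 9·13=117, R→C 10·18=180, S→C 11·5=55, T→C 5·20=100, U→C 15·4=60, V→C 9·25=225. Service 1087; fixed 56; total 1143.
No other subset beats 707.

Minimum total cost: 707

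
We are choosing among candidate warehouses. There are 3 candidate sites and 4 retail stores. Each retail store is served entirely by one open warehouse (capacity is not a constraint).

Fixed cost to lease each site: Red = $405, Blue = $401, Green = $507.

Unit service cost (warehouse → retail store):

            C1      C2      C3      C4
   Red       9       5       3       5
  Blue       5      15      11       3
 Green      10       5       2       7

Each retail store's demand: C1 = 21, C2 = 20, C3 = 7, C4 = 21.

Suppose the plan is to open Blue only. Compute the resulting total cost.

Total cost: 946

Each retail store is assigned to its cheapest site among the open ones.
{Blue}: C1→Blue 5·21=105, C2→Blue 15·20=300, C3→Blue 11·7=77, C4→Blue 3·21=63. Service 545; fixed 401; total 946.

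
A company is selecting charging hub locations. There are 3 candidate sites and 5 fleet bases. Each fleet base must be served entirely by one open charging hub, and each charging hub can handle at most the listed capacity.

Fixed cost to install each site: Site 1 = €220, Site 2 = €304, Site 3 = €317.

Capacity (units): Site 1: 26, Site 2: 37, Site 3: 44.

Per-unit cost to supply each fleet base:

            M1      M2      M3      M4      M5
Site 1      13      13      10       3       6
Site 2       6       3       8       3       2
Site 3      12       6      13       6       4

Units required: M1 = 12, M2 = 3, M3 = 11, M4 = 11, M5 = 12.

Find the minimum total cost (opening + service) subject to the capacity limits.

Open {Site 1, Site 2}: M1→Site 2 6·12=72, M2→Site 2 3·3=9, M3→Site 1 10·11=110, M4→Site 1 3·11=33, M5→Site 2 2·12=24.
Loads: Site 1 carries 22/26, Site 2 carries 27/37. Service 248; fixed 524; total 772.
Next best feasible plan costs 780.

Minimum total cost: 772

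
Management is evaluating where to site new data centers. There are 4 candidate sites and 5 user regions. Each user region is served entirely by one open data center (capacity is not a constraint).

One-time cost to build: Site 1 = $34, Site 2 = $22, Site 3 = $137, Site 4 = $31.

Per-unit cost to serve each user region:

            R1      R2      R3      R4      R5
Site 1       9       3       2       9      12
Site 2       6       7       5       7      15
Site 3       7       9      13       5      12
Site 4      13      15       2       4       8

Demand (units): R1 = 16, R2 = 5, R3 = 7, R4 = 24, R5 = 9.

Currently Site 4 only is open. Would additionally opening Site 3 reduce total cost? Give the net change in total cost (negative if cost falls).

No — net change +11 (cost rises by 11).

Current service cost with {Site 4}: 465.
Adding Site 3: each user region re-picks its cheapest; new service cost 339, saving 126.
Extra fixed cost: 137. Net change = 137 − 126 = 11.
(Totals: 496 → 507.)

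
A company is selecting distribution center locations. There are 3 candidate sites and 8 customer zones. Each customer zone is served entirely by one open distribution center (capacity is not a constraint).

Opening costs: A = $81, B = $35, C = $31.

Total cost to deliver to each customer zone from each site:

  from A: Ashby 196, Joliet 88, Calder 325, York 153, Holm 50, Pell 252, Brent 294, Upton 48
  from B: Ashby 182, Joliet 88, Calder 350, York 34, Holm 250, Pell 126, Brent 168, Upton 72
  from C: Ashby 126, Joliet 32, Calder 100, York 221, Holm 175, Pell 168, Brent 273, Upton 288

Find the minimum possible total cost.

For any fixed open set, each customer zone goes to its cheapest open site; total = fixed + service.
{A, B, C}: Ashby→C 126, Joliet→C 32, Calder→C 100, York→B 34, Holm→A 50, Pell→B 126, Brent→B 168, Upton→A 48. Service 684; fixed 147; total 831.
{B, C}: service 833 + fixed 66 = 899
{A, C}: service 950 + fixed 112 = 1062
{C}: service 1383 + fixed 31 = 1414
No other subset beats 831.

Minimum total cost: 831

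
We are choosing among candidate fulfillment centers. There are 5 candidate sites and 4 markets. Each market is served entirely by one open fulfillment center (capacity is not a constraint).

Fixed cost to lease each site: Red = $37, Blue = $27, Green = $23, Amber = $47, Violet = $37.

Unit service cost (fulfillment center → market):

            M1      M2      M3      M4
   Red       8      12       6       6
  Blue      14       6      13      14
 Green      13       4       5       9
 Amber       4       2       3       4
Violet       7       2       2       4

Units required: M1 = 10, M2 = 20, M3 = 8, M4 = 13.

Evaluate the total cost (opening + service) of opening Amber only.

Total cost: 203

Each market is assigned to its cheapest site among the open ones.
{Amber}: M1→Amber 4·10=40, M2→Amber 2·20=40, M3→Amber 3·8=24, M4→Amber 4·13=52. Service 156; fixed 47; total 203.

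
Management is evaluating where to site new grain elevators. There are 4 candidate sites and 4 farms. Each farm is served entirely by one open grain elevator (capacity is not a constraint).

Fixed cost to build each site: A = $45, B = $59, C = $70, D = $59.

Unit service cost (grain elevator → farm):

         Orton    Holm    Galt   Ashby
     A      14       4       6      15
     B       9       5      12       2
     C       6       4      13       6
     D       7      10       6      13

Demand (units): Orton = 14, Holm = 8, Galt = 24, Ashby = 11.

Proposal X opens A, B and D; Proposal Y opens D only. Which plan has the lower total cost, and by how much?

Proposal X is cheaper by 65.

Proposal X: {A, B, D}: Orton→D 7·14=98, Holm→A 4·8=32, Galt→A 6·24=144, Ashby→B 2·11=22. Service 296; fixed 163; total 459.
Proposal Y: {D}: Orton→D 7·14=98, Holm→D 10·8=80, Galt→D 6·24=144, Ashby→D 13·11=143. Service 465; fixed 59; total 524.
Difference: |459 − 524| = 65.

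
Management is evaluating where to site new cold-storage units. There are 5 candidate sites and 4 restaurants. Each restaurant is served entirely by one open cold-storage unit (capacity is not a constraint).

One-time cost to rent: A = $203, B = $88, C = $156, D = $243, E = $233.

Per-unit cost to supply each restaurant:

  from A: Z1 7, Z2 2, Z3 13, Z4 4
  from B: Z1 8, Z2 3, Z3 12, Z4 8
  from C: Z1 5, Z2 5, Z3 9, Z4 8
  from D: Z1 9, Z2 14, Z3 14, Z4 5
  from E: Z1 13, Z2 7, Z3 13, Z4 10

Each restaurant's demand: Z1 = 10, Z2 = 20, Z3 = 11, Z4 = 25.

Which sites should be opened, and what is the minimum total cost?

For any fixed open set, each restaurant goes to its cheapest open site; total = fixed + service.
{A}: Z1→A 7·10=70, Z2→A 2·20=40, Z3→A 13·11=143, Z4→A 4·25=100. Service 353; fixed 203; total 556.
{B}: Z1→B 8·10=80, Z2→B 3·20=60, Z3→B 12·11=132, Z4→B 8·25=200. Service 472; fixed 88; total 560.
{C}: Z1→C 5·10=50, Z2→C 5·20=100, Z3→C 9·11=99, Z4→C 8·25=200. Service 449; fixed 156; total 605.
{A, B, C, D, E}: Z1→C 5·10=50, Z2→A 2·20=40, Z3→C 9·11=99, Z4→A 4·25=100. Service 289; fixed 923; total 1212.
No other subset beats 556.

Open A only; minimum total cost 556.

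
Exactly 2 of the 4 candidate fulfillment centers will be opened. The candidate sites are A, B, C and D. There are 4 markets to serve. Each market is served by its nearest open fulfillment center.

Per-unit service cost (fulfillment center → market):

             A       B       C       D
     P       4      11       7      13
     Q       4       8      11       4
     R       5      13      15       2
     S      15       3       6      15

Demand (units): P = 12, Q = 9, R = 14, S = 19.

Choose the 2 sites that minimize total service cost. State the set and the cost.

Choose A and B; total service cost 211.

With exactly 2 open, each market uses its cheapest among the chosen.
{A, B}: P→A 4·12=48, Q→A 4·9=36, R→A 5·14=70, S→B 3·19=57. Service cost 211.
{B, D}: service cost 253
{C, D}: service cost 262
Among all 6 size-2 choices, {A, B} is lowest.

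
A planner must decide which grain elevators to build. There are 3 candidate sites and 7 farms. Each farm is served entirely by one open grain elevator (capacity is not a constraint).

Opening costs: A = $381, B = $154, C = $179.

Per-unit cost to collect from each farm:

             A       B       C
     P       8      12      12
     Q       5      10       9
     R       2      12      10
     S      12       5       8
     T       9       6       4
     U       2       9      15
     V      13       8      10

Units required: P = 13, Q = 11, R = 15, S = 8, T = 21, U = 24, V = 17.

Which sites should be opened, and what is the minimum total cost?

For any fixed open set, each farm goes to its cheapest open site; total = fixed + service.
{A, B}: P→A 8·13=104, Q→A 5·11=55, R→A 2·15=30, S→B 5·8=40, T→B 6·21=126, U→A 2·24=48, V→B 8·17=136. Service 539; fixed 535; total 1074.
{A, C}: service 555 + fixed 560 = 1115
{B}: P→B 12·13=156, Q→B 10·11=110, R→B 12·15=180, S→B 5·8=40, T→B 6·21=126, U→B 9·24=216, V→B 8·17=136. Service 964; fixed 154; total 1118.
{A, B, C}: service 497 + fixed 714 = 1211
No other subset beats 1074.

Open A and B; minimum total cost 1074.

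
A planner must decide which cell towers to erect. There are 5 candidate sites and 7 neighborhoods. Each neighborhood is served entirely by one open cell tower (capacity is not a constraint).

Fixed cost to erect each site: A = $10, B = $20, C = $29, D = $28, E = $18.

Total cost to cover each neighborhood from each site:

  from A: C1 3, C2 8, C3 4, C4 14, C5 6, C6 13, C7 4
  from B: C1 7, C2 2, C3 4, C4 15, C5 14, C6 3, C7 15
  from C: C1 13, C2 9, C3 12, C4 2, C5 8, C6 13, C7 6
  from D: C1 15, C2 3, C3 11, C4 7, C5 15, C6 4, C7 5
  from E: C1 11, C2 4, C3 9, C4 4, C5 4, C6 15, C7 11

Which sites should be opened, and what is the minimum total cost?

For any fixed open set, each neighborhood goes to its cheapest open site; total = fixed + service.
{A}: C1→A 3, C2→A 8, C3→A 4, C4→A 14, C5→A 6, C6→A 13, C7→A 4. Service 52; fixed 10; total 62.
{A, E}: C1→A 3, C2→E 4, C3→A 4, C4→E 4, C5→E 4, C6→A 13, C7→A 4. Service 36; fixed 28; total 64.
{A, B}: service 36 + fixed 30 = 66
{A, B, C, D, E}: C1→A 3, C2→B 2, C3→A 4, C4→C 2, C5→E 4, C6→B 3, C7→A 4. Service 22; fixed 105; total 127.
No other subset beats 62.

Open A only; minimum total cost 62.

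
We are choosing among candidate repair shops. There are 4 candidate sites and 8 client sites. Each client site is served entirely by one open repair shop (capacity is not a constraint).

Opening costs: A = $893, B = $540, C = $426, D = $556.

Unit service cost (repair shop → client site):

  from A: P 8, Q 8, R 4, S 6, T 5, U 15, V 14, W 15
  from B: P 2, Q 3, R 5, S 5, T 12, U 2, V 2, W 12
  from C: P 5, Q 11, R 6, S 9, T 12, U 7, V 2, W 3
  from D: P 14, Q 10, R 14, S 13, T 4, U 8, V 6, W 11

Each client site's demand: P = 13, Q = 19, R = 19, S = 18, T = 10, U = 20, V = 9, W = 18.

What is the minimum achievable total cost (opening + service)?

Minimum total cost: 1202

For any fixed open set, each client site goes to its cheapest open site; total = fixed + service.
{B}: P→B 2·13=26, Q→B 3·19=57, R→B 5·19=95, S→B 5·18=90, T→B 12·10=120, U→B 2·20=40, V→B 2·9=18, W→B 12·18=216. Service 662; fixed 540; total 1202.
{C}: P→C 5·13=65, Q→C 11·19=209, R→C 6·19=114, S→C 9·18=162, T→C 12·10=120, U→C 7·20=140, V→C 2·9=18, W→C 3·18=54. Service 882; fixed 426; total 1308.
{B, C}: P→B 2·13=26, Q→B 3·19=57, R→B 5·19=95, S→B 5·18=90, T→B 12·10=120, U→B 2·20=40, V→B 2·9=18, W→C 3·18=54. Service 500; fixed 966; total 1466.
{A, B, C, D}: P→B 2·13=26, Q→B 3·19=57, R→A 4·19=76, S→B 5·18=90, T→D 4·10=40, U→B 2·20=40, V→B 2·9=18, W→C 3·18=54. Service 401; fixed 2415; total 2816.
(All 15 nonempty subsets were checked; B only is lowest.)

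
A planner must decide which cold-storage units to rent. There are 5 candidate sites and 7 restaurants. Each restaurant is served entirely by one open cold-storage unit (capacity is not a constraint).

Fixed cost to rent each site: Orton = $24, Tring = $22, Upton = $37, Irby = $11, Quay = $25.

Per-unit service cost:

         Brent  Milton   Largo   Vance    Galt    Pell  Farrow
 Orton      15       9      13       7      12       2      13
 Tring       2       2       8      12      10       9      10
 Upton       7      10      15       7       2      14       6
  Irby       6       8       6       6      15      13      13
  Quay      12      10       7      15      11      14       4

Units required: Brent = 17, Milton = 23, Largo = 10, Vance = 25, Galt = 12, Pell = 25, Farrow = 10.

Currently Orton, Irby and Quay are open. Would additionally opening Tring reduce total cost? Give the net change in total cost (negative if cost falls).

Current service cost with {Orton, Irby, Quay}: 718.
Adding Tring: each restaurant re-picks its cheapest; new service cost 500, saving 218.
Extra fixed cost: 22. Net change = 22 − 218 = -196.
(Totals: 778 → 582.)

Yes — net change −196 (cost falls by 196).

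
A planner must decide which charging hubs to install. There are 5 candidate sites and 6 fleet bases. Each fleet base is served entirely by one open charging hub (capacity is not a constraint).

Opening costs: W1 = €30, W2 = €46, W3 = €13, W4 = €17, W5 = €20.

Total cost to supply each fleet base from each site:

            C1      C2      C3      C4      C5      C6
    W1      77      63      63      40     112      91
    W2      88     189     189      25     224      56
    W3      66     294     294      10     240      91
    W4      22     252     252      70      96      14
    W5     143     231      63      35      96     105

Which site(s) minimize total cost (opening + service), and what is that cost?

For any fixed open set, each fleet base goes to its cheapest open site; total = fixed + service.
{W1, W3, W4}: C1→W4 22, C2→W1 63, C3→W1 63, C4→W3 10, C5→W4 96, C6→W4 14. Service 268; fixed 60; total 328.
{W1, W4}: C1→W4 22, C2→W1 63, C3→W1 63, C4→W1 40, C5→W4 96, C6→W4 14. Service 298; fixed 47; total 345.
{W1, W3, W4, W5}: C1→W4 22, C2→W1 63, C3→W1 63, C4→W3 10, C5→W4 96, C6→W4 14. Service 268; fixed 80; total 348.
{W1, W2, W3, W4, W5}: C1→W4 22, C2→W1 63, C3→W1 63, C4→W3 10, C5→W4 96, C6→W4 14. Service 268; fixed 126; total 394.
No other subset beats 328.

Open W1, W3 and W4; minimum total cost 328.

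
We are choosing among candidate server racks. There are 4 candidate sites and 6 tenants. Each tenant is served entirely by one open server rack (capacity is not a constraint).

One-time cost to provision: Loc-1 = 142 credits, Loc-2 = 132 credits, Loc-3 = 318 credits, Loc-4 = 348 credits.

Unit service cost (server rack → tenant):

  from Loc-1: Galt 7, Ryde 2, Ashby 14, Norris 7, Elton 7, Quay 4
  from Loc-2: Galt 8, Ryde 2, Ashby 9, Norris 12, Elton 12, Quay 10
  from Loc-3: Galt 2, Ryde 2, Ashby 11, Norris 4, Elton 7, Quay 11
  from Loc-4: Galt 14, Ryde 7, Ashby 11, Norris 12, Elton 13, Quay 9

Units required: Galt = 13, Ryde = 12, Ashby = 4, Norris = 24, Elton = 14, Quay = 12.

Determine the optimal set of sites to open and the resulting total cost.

Open Loc-1 only; minimum total cost 627.

For any fixed open set, each tenant goes to its cheapest open site; total = fixed + service.
{Loc-1}: Galt→Loc-1 7·13=91, Ryde→Loc-1 2·12=24, Ashby→Loc-1 14·4=56, Norris→Loc-1 7·24=168, Elton→Loc-1 7·14=98, Quay→Loc-1 4·12=48. Service 485; fixed 142; total 627.
{Loc-3}: service 420 + fixed 318 = 738
{Loc-1, Loc-2}: service 465 + fixed 274 = 739
{Loc-1, Loc-2, Loc-3, Loc-4}: Galt→Loc-3 2·13=26, Ryde→Loc-1 2·12=24, Ashby→Loc-2 9·4=36, Norris→Loc-3 4·24=96, Elton→Loc-1 7·14=98, Quay→Loc-1 4·12=48. Service 328; fixed 940; total 1268.
No other subset beats 627.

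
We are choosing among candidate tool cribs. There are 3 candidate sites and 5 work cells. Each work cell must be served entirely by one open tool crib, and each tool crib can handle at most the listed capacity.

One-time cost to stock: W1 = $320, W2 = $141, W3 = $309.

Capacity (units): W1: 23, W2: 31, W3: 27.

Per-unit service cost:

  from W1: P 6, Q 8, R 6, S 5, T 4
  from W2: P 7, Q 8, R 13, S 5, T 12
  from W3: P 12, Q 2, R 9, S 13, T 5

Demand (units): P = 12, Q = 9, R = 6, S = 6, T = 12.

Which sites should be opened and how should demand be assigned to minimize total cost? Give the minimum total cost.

Open {W2, W3}: P→W2 7·12=84, Q→W3 2·9=18, R→W3 9·6=54, S→W2 5·6=30, T→W3 5·12=60.
Loads: W2 carries 18/31, W3 carries 27/27. Service 246; fixed 450; total 696.
Next best feasible plan costs 720.

Minimum total cost: 696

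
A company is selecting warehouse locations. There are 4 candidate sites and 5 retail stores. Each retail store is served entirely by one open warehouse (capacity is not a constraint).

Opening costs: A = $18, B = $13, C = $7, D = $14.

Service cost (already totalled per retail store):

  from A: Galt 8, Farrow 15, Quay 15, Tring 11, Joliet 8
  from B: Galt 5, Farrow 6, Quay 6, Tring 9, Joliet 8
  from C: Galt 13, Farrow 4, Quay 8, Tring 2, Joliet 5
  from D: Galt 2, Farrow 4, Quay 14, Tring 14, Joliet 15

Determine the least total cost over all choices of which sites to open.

Minimum total cost: 39

For any fixed open set, each retail store goes to its cheapest open site; total = fixed + service.
{C}: Galt→C 13, Farrow→C 4, Quay→C 8, Tring→C 2, Joliet→C 5. Service 32; fixed 7; total 39.
{B, C}: service 22 + fixed 20 = 42
{C, D}: Galt→D 2, Farrow→C 4, Quay→C 8, Tring→C 2, Joliet→C 5. Service 21; fixed 21; total 42.
{A, B, C, D}: service 19 + fixed 52 = 71
(All 15 nonempty subsets were checked; C only is lowest.)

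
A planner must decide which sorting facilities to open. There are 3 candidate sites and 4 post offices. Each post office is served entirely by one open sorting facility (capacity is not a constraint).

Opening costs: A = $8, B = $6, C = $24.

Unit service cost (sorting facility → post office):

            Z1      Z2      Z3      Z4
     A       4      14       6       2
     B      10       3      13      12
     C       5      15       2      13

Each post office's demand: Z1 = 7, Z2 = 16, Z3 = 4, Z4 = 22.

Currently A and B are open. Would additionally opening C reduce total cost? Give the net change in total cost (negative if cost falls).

Current service cost with {A, B}: 144.
Adding C: each post office re-picks its cheapest; new service cost 128, saving 16.
Extra fixed cost: 24. Net change = 24 − 16 = 8.
(Totals: 158 → 166.)

No — net change +8 (cost rises by 8).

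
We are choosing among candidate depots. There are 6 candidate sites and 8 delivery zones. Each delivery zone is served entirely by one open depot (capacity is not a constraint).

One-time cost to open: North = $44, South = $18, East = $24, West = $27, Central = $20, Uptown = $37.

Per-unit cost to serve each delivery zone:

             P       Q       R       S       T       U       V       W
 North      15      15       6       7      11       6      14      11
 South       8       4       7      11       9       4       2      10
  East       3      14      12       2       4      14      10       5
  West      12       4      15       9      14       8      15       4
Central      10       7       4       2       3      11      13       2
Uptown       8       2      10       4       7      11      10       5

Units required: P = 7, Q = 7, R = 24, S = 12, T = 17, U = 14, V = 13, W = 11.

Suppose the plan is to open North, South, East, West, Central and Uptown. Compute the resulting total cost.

Each delivery zone is assigned to its cheapest site among the open ones.
{North, South, East, West, Central, Uptown}: P→East 3·7=21, Q→Uptown 2·7=14, R→Central 4·24=96, S→East 2·12=24, T→Central 3·17=51, U→South 4·14=56, V→South 2·13=26, W→Central 2·11=22. Service 310; fixed 170; total 480.

Total cost: 480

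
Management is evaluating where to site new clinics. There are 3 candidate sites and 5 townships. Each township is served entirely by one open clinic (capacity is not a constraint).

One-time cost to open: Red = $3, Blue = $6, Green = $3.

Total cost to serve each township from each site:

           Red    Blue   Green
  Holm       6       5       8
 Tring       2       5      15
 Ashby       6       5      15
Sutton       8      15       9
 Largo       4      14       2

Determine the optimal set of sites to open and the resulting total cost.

For any fixed open set, each township goes to its cheapest open site; total = fixed + service.
{Red}: Holm→Red 6, Tring→Red 2, Ashby→Red 6, Sutton→Red 8, Largo→Red 4. Service 26; fixed 3; total 29.
{Red, Green}: Holm→Red 6, Tring→Red 2, Ashby→Red 6, Sutton→Red 8, Largo→Green 2. Service 24; fixed 6; total 30.
{Red, Blue}: Holm→Blue 5, Tring→Red 2, Ashby→Blue 5, Sutton→Red 8, Largo→Red 4. Service 24; fixed 9; total 33.
{Red, Blue, Green}: service 22 + fixed 12 = 34
No other subset beats 29.

Open Red only; minimum total cost 29.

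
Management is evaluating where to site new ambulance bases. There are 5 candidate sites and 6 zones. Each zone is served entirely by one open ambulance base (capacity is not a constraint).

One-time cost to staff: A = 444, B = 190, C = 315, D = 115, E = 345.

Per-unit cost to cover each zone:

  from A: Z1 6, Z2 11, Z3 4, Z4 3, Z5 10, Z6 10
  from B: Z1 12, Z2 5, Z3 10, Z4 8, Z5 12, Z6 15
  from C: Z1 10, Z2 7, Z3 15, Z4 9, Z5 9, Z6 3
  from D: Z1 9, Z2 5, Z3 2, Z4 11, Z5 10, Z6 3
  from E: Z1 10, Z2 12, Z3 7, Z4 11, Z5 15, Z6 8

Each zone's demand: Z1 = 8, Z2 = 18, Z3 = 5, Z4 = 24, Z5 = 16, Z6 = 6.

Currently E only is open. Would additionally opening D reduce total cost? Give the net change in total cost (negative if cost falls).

Yes — net change −154 (cost falls by 154).

Current service cost with {E}: 883.
Adding D: each zone re-picks its cheapest; new service cost 614, saving 269.
Extra fixed cost: 115. Net change = 115 − 269 = -154.
(Totals: 1228 → 1074.)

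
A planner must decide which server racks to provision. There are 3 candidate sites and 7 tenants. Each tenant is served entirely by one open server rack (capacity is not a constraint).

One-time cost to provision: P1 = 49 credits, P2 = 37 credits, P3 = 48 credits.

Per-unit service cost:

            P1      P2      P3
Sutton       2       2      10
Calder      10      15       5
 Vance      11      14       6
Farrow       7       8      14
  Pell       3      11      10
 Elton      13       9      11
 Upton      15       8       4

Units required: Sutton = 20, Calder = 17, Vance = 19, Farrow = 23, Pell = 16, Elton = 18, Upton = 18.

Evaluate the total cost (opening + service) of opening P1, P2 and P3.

Total cost: 816

Each tenant is assigned to its cheapest site among the open ones.
{P1, P2, P3}: Sutton→P1 2·20=40, Calder→P3 5·17=85, Vance→P3 6·19=114, Farrow→P1 7·23=161, Pell→P1 3·16=48, Elton→P2 9·18=162, Upton→P3 4·18=72. Service 682; fixed 134; total 816.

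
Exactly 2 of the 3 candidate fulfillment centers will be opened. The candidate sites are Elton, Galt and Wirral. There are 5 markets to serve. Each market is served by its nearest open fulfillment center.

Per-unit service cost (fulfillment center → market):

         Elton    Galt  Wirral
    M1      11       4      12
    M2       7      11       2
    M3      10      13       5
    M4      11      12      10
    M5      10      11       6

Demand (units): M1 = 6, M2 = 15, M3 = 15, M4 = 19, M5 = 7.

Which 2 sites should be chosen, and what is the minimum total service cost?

Choose Galt and Wirral; total service cost 361.

With exactly 2 open, each market uses its cheapest among the chosen.
{Galt, Wirral}: M1→Galt 4·6=24, M2→Wirral 2·15=30, M3→Wirral 5·15=75, M4→Wirral 10·19=190, M5→Wirral 6·7=42. Service cost 361.
{Elton, Wirral}: service cost 403
{Elton, Galt}: service cost 558
Among all 3 size-2 choices, {Galt, Wirral} is lowest.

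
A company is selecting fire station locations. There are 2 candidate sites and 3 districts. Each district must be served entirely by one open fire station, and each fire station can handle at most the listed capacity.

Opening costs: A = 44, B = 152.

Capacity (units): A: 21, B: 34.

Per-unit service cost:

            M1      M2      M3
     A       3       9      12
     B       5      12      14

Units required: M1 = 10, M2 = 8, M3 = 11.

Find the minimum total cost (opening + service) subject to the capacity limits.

Open {A, B}: M1→B 5·10=50, M2→A 9·8=72, M3→A 12·11=132.
Loads: A carries 19/21, B carries 10/34. Service 254; fixed 196; total 450.
Next best feasible plan costs 452.

Minimum total cost: 450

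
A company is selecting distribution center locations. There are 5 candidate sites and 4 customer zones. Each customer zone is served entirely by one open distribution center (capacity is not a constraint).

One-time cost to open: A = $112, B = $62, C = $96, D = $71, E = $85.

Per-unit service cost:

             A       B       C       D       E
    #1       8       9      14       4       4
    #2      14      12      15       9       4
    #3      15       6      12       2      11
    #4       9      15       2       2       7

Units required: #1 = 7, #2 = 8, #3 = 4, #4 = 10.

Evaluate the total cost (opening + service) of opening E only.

Total cost: 259

Each customer zone is assigned to its cheapest site among the open ones.
{E}: #1→E 4·7=28, #2→E 4·8=32, #3→E 11·4=44, #4→E 7·10=70. Service 174; fixed 85; total 259.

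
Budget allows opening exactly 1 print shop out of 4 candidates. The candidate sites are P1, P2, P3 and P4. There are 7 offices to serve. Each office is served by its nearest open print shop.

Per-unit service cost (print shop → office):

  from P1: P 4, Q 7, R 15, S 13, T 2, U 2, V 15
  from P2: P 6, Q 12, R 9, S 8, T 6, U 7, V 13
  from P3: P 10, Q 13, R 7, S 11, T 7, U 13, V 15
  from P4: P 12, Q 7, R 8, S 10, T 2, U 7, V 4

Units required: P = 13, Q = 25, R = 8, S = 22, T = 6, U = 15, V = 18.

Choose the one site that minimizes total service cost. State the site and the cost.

With exactly 1 open, each office uses its cheapest among the chosen.
{P4}: P→P4 12·13=156, Q→P4 7·25=175, R→P4 8·8=64, S→P4 10·22=220, T→P4 2·6=12, U→P4 7·15=105, V→P4 4·18=72. Service cost 804.
{P1}: service cost 945
{P2}: service cost 1001
Among all 4 size-1 choices, {P4} is lowest.

Choose P4 only; total service cost 804.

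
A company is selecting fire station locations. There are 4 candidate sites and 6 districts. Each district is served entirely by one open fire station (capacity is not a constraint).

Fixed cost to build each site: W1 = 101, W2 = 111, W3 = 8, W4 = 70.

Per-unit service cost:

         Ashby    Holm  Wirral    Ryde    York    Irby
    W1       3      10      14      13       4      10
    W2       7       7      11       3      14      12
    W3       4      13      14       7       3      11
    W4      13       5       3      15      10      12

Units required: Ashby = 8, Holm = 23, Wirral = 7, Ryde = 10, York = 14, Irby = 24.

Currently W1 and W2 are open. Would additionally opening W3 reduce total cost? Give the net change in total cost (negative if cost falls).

Yes — net change −6 (cost falls by 6).

Current service cost with {W1, W2}: 588.
Adding W3: each district re-picks its cheapest; new service cost 574, saving 14.
Extra fixed cost: 8. Net change = 8 − 14 = -6.
(Totals: 800 → 794.)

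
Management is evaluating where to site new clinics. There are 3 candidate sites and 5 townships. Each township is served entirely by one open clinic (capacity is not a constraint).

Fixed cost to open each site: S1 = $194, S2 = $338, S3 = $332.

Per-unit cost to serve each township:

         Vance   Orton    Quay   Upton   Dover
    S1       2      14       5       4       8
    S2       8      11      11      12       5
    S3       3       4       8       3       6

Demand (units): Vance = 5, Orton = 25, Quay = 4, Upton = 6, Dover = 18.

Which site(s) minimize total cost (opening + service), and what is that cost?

Open S3 only; minimum total cost 605.

For any fixed open set, each township goes to its cheapest open site; total = fixed + service.
{S3}: Vance→S3 3·5=15, Orton→S3 4·25=100, Quay→S3 8·4=32, Upton→S3 3·6=18, Dover→S3 6·18=108. Service 273; fixed 332; total 605.
{S1}: Vance→S1 2·5=10, Orton→S1 14·25=350, Quay→S1 5·4=20, Upton→S1 4·6=24, Dover→S1 8·18=144. Service 548; fixed 194; total 742.
{S1, S3}: service 256 + fixed 526 = 782
{S1, S2, S3}: Vance→S1 2·5=10, Orton→S3 4·25=100, Quay→S1 5·4=20, Upton→S3 3·6=18, Dover→S2 5·18=90. Service 238; fixed 864; total 1102.
No other subset beats 605.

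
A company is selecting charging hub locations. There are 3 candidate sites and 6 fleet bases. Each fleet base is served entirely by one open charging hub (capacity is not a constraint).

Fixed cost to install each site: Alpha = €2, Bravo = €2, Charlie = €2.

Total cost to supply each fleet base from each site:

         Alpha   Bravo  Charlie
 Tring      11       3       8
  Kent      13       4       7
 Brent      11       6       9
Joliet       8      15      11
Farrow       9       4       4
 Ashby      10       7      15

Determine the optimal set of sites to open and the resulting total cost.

Open Alpha and Bravo; minimum total cost 36.

For any fixed open set, each fleet base goes to its cheapest open site; total = fixed + service.
{Alpha, Bravo}: Tring→Bravo 3, Kent→Bravo 4, Brent→Bravo 6, Joliet→Alpha 8, Farrow→Bravo 4, Ashby→Bravo 7. Service 32; fixed 4; total 36.
{Alpha, Bravo, Charlie}: service 32 + fixed 6 = 38
{Bravo, Charlie}: Tring→Bravo 3, Kent→Bravo 4, Brent→Bravo 6, Joliet→Charlie 11, Farrow→Bravo 4, Ashby→Bravo 7. Service 35; fixed 4; total 39.
{Alpha}: service 62 + fixed 2 = 64
No other subset beats 36.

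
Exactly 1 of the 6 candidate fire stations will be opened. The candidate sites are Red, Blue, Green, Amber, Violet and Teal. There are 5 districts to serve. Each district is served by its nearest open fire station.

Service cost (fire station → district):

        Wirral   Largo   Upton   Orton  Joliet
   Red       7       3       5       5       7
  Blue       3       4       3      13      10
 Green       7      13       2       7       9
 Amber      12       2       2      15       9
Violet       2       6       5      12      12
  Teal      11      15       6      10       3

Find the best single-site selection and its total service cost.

Choose Red only; total service cost 27.

With exactly 1 open, each district uses its cheapest among the chosen.
{Red}: Wirral→Red 7, Largo→Red 3, Upton→Red 5, Orton→Red 5, Joliet→Red 7. Service cost 27.
{Blue}: service cost 33
{Violet}: service cost 37
Among all 6 size-1 choices, {Red} is lowest.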